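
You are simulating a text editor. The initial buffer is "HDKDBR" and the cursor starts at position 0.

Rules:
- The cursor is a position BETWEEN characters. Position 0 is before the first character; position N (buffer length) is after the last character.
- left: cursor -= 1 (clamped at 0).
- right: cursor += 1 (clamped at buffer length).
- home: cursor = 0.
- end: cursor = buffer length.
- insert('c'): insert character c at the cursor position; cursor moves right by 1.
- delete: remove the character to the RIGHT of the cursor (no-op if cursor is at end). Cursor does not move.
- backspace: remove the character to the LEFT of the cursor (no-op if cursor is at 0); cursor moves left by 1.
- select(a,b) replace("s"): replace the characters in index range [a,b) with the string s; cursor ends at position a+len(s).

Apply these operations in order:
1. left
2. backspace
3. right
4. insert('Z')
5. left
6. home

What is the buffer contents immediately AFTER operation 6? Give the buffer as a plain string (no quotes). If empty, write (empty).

After op 1 (left): buf='HDKDBR' cursor=0
After op 2 (backspace): buf='HDKDBR' cursor=0
After op 3 (right): buf='HDKDBR' cursor=1
After op 4 (insert('Z')): buf='HZDKDBR' cursor=2
After op 5 (left): buf='HZDKDBR' cursor=1
After op 6 (home): buf='HZDKDBR' cursor=0

Answer: HZDKDBR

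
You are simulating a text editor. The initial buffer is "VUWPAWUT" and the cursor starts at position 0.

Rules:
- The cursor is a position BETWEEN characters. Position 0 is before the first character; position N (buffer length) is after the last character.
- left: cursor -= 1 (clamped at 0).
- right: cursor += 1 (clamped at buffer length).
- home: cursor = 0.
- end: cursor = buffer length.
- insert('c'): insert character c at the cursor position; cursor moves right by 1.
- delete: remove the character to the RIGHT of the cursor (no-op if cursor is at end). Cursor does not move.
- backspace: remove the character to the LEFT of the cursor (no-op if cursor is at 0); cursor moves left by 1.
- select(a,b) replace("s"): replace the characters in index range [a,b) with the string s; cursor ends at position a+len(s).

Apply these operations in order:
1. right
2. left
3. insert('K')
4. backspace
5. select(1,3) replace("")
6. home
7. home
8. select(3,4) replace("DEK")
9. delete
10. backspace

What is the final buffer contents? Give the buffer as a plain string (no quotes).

Answer: VPADET

Derivation:
After op 1 (right): buf='VUWPAWUT' cursor=1
After op 2 (left): buf='VUWPAWUT' cursor=0
After op 3 (insert('K')): buf='KVUWPAWUT' cursor=1
After op 4 (backspace): buf='VUWPAWUT' cursor=0
After op 5 (select(1,3) replace("")): buf='VPAWUT' cursor=1
After op 6 (home): buf='VPAWUT' cursor=0
After op 7 (home): buf='VPAWUT' cursor=0
After op 8 (select(3,4) replace("DEK")): buf='VPADEKUT' cursor=6
After op 9 (delete): buf='VPADEKT' cursor=6
After op 10 (backspace): buf='VPADET' cursor=5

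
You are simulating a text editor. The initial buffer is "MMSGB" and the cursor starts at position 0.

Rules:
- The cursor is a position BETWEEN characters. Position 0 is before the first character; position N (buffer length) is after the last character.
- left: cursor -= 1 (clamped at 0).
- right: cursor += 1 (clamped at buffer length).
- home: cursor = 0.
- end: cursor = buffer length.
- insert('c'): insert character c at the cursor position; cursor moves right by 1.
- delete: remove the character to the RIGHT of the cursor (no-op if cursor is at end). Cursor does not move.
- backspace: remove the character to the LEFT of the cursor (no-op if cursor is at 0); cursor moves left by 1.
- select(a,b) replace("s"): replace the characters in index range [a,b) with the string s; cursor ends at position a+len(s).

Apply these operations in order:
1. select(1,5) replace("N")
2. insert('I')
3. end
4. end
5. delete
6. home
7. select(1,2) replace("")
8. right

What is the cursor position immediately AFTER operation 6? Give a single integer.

Answer: 0

Derivation:
After op 1 (select(1,5) replace("N")): buf='MN' cursor=2
After op 2 (insert('I')): buf='MNI' cursor=3
After op 3 (end): buf='MNI' cursor=3
After op 4 (end): buf='MNI' cursor=3
After op 5 (delete): buf='MNI' cursor=3
After op 6 (home): buf='MNI' cursor=0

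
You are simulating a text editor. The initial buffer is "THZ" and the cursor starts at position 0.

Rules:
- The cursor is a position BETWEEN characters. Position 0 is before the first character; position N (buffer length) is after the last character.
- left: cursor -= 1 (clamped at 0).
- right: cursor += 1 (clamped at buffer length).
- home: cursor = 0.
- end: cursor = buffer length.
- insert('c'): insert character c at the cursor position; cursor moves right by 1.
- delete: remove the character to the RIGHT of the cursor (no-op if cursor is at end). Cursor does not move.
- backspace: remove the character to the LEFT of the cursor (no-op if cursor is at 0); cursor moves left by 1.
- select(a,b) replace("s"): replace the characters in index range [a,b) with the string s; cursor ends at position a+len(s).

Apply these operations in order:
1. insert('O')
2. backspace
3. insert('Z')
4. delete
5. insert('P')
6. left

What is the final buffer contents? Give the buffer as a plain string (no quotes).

Answer: ZPHZ

Derivation:
After op 1 (insert('O')): buf='OTHZ' cursor=1
After op 2 (backspace): buf='THZ' cursor=0
After op 3 (insert('Z')): buf='ZTHZ' cursor=1
After op 4 (delete): buf='ZHZ' cursor=1
After op 5 (insert('P')): buf='ZPHZ' cursor=2
After op 6 (left): buf='ZPHZ' cursor=1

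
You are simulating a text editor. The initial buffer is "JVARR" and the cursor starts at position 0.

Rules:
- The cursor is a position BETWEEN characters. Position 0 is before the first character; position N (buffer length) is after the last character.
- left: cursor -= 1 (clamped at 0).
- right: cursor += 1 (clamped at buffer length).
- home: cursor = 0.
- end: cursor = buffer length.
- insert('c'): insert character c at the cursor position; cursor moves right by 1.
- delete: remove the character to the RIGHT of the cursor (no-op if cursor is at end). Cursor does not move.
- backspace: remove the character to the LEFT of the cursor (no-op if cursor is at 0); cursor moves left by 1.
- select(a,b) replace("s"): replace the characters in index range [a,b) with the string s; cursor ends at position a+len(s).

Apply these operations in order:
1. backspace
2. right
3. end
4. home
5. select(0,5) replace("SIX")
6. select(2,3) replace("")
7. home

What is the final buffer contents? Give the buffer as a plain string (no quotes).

Answer: SI

Derivation:
After op 1 (backspace): buf='JVARR' cursor=0
After op 2 (right): buf='JVARR' cursor=1
After op 3 (end): buf='JVARR' cursor=5
After op 4 (home): buf='JVARR' cursor=0
After op 5 (select(0,5) replace("SIX")): buf='SIX' cursor=3
After op 6 (select(2,3) replace("")): buf='SI' cursor=2
After op 7 (home): buf='SI' cursor=0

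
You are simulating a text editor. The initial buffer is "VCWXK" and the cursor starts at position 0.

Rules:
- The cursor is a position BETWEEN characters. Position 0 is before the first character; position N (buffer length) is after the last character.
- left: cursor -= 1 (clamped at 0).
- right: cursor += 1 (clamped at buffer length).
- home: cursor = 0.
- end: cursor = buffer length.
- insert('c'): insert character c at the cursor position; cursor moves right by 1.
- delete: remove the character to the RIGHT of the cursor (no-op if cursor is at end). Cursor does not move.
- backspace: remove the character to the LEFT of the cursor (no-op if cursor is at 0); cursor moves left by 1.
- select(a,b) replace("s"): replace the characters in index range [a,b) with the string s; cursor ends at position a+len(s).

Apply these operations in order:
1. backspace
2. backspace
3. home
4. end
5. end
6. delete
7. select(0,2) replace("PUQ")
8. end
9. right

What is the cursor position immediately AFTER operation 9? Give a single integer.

After op 1 (backspace): buf='VCWXK' cursor=0
After op 2 (backspace): buf='VCWXK' cursor=0
After op 3 (home): buf='VCWXK' cursor=0
After op 4 (end): buf='VCWXK' cursor=5
After op 5 (end): buf='VCWXK' cursor=5
After op 6 (delete): buf='VCWXK' cursor=5
After op 7 (select(0,2) replace("PUQ")): buf='PUQWXK' cursor=3
After op 8 (end): buf='PUQWXK' cursor=6
After op 9 (right): buf='PUQWXK' cursor=6

Answer: 6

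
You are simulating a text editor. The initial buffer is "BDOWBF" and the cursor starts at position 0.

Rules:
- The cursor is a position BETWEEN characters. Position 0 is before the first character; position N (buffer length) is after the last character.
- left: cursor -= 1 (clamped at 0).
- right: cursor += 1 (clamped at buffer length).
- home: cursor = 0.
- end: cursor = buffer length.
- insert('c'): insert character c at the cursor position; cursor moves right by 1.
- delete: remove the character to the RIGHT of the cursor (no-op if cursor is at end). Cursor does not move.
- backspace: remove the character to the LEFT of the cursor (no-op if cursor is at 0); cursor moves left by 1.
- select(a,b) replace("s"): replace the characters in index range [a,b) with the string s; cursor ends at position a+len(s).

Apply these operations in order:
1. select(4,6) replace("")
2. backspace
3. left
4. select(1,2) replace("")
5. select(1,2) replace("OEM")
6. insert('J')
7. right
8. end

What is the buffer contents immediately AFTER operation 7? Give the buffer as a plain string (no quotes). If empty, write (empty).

After op 1 (select(4,6) replace("")): buf='BDOW' cursor=4
After op 2 (backspace): buf='BDO' cursor=3
After op 3 (left): buf='BDO' cursor=2
After op 4 (select(1,2) replace("")): buf='BO' cursor=1
After op 5 (select(1,2) replace("OEM")): buf='BOEM' cursor=4
After op 6 (insert('J')): buf='BOEMJ' cursor=5
After op 7 (right): buf='BOEMJ' cursor=5

Answer: BOEMJ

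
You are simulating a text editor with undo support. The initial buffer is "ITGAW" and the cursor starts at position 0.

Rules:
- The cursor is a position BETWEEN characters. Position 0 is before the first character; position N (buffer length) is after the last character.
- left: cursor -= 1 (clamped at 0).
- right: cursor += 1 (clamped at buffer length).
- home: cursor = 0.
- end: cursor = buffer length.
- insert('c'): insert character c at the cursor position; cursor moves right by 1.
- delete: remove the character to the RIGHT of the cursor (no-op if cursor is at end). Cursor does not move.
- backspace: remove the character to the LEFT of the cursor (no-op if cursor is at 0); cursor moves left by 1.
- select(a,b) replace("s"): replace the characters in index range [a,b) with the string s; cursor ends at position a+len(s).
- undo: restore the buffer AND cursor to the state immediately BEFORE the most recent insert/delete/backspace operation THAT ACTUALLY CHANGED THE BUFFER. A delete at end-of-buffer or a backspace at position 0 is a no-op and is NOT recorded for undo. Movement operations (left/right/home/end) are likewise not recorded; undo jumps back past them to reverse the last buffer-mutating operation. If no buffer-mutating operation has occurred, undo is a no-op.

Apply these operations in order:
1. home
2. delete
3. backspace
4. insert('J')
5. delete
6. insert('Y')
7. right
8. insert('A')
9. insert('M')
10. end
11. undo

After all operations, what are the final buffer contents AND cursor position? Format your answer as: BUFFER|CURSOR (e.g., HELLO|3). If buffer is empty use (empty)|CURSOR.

After op 1 (home): buf='ITGAW' cursor=0
After op 2 (delete): buf='TGAW' cursor=0
After op 3 (backspace): buf='TGAW' cursor=0
After op 4 (insert('J')): buf='JTGAW' cursor=1
After op 5 (delete): buf='JGAW' cursor=1
After op 6 (insert('Y')): buf='JYGAW' cursor=2
After op 7 (right): buf='JYGAW' cursor=3
After op 8 (insert('A')): buf='JYGAAW' cursor=4
After op 9 (insert('M')): buf='JYGAMAW' cursor=5
After op 10 (end): buf='JYGAMAW' cursor=7
After op 11 (undo): buf='JYGAAW' cursor=4

Answer: JYGAAW|4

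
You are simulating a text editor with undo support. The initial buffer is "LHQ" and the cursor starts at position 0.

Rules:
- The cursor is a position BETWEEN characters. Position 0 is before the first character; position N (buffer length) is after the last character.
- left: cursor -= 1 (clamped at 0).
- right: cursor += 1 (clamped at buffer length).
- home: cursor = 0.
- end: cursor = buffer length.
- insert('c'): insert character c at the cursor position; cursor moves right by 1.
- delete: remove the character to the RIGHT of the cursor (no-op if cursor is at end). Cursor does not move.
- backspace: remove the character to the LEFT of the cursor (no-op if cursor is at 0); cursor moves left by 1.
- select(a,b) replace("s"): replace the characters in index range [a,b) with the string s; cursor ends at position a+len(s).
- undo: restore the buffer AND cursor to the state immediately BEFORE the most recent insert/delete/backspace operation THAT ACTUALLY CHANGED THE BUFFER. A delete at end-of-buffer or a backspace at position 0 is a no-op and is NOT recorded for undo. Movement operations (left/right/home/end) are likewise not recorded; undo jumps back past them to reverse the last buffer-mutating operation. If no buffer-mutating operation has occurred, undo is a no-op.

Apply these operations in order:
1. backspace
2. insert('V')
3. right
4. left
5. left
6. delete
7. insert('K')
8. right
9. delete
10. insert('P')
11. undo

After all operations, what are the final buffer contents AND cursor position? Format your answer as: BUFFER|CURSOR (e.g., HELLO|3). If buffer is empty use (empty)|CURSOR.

Answer: KLQ|2

Derivation:
After op 1 (backspace): buf='LHQ' cursor=0
After op 2 (insert('V')): buf='VLHQ' cursor=1
After op 3 (right): buf='VLHQ' cursor=2
After op 4 (left): buf='VLHQ' cursor=1
After op 5 (left): buf='VLHQ' cursor=0
After op 6 (delete): buf='LHQ' cursor=0
After op 7 (insert('K')): buf='KLHQ' cursor=1
After op 8 (right): buf='KLHQ' cursor=2
After op 9 (delete): buf='KLQ' cursor=2
After op 10 (insert('P')): buf='KLPQ' cursor=3
After op 11 (undo): buf='KLQ' cursor=2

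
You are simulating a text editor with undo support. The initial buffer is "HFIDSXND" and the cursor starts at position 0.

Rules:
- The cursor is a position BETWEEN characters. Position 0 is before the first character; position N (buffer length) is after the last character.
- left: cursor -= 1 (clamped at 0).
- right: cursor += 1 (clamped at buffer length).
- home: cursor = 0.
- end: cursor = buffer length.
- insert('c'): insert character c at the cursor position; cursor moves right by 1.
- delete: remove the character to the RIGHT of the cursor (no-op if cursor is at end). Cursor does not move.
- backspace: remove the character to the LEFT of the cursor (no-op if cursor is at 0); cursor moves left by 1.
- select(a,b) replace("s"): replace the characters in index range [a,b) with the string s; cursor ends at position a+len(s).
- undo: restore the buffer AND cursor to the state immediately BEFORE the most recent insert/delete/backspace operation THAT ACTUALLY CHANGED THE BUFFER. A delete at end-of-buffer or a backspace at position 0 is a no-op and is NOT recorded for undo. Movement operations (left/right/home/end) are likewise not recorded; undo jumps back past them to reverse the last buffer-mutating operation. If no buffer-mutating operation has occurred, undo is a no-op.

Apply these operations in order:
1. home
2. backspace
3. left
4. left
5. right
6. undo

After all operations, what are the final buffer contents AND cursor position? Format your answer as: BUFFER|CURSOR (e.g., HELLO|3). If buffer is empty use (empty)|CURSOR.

Answer: HFIDSXND|1

Derivation:
After op 1 (home): buf='HFIDSXND' cursor=0
After op 2 (backspace): buf='HFIDSXND' cursor=0
After op 3 (left): buf='HFIDSXND' cursor=0
After op 4 (left): buf='HFIDSXND' cursor=0
After op 5 (right): buf='HFIDSXND' cursor=1
After op 6 (undo): buf='HFIDSXND' cursor=1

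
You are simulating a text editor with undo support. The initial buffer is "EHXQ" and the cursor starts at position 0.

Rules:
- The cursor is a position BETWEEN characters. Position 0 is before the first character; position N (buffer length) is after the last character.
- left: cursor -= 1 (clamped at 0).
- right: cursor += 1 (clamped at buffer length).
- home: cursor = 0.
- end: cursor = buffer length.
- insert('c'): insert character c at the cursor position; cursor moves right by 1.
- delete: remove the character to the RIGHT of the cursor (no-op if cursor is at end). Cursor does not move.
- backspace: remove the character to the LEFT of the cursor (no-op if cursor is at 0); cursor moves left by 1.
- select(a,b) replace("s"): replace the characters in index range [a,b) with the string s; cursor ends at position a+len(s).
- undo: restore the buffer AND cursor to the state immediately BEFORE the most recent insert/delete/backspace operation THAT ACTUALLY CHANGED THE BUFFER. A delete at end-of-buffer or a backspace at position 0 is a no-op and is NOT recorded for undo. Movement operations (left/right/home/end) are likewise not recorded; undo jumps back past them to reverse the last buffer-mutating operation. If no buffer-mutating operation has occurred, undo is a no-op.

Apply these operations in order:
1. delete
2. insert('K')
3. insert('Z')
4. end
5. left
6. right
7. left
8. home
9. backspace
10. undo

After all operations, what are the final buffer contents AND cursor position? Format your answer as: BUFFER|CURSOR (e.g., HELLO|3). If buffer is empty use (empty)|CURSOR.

Answer: KHXQ|1

Derivation:
After op 1 (delete): buf='HXQ' cursor=0
After op 2 (insert('K')): buf='KHXQ' cursor=1
After op 3 (insert('Z')): buf='KZHXQ' cursor=2
After op 4 (end): buf='KZHXQ' cursor=5
After op 5 (left): buf='KZHXQ' cursor=4
After op 6 (right): buf='KZHXQ' cursor=5
After op 7 (left): buf='KZHXQ' cursor=4
After op 8 (home): buf='KZHXQ' cursor=0
After op 9 (backspace): buf='KZHXQ' cursor=0
After op 10 (undo): buf='KHXQ' cursor=1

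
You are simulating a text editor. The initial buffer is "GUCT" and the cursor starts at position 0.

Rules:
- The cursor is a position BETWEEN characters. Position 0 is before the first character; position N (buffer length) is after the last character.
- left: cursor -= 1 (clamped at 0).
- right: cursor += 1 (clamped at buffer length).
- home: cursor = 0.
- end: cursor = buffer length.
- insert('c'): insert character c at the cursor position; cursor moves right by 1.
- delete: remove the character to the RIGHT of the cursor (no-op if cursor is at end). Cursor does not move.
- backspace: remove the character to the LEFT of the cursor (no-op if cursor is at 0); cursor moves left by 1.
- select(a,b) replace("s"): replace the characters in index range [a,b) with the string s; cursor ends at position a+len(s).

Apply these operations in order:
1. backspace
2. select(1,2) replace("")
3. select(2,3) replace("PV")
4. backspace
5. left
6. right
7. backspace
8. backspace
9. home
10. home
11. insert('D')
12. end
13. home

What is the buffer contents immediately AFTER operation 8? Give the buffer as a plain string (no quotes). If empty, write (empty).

Answer: G

Derivation:
After op 1 (backspace): buf='GUCT' cursor=0
After op 2 (select(1,2) replace("")): buf='GCT' cursor=1
After op 3 (select(2,3) replace("PV")): buf='GCPV' cursor=4
After op 4 (backspace): buf='GCP' cursor=3
After op 5 (left): buf='GCP' cursor=2
After op 6 (right): buf='GCP' cursor=3
After op 7 (backspace): buf='GC' cursor=2
After op 8 (backspace): buf='G' cursor=1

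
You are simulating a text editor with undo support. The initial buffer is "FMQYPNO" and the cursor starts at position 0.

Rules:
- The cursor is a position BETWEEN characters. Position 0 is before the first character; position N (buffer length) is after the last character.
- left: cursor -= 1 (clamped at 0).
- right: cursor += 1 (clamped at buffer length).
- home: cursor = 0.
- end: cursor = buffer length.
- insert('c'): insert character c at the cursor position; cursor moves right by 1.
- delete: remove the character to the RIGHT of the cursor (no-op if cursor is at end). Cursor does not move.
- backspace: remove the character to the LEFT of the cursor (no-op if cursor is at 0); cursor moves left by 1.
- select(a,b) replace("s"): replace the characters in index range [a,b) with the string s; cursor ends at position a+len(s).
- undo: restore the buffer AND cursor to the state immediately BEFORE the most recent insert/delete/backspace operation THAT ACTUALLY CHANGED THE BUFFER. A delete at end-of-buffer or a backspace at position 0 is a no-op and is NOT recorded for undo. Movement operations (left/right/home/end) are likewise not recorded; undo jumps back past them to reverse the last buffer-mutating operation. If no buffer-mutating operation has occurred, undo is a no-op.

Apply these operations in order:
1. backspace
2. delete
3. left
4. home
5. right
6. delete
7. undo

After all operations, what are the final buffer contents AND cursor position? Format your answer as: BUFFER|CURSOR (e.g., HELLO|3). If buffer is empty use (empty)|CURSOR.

After op 1 (backspace): buf='FMQYPNO' cursor=0
After op 2 (delete): buf='MQYPNO' cursor=0
After op 3 (left): buf='MQYPNO' cursor=0
After op 4 (home): buf='MQYPNO' cursor=0
After op 5 (right): buf='MQYPNO' cursor=1
After op 6 (delete): buf='MYPNO' cursor=1
After op 7 (undo): buf='MQYPNO' cursor=1

Answer: MQYPNO|1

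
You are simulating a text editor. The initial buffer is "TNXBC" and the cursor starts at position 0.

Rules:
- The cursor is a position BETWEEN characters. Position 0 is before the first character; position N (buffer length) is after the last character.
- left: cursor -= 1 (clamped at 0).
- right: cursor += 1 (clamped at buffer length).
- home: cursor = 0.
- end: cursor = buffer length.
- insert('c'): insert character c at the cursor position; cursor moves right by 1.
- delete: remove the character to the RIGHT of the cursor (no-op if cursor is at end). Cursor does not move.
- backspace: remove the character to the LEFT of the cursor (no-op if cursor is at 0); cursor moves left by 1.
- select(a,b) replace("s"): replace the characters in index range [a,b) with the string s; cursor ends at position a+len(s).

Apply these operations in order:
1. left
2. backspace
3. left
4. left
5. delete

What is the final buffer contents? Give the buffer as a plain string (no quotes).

After op 1 (left): buf='TNXBC' cursor=0
After op 2 (backspace): buf='TNXBC' cursor=0
After op 3 (left): buf='TNXBC' cursor=0
After op 4 (left): buf='TNXBC' cursor=0
After op 5 (delete): buf='NXBC' cursor=0

Answer: NXBC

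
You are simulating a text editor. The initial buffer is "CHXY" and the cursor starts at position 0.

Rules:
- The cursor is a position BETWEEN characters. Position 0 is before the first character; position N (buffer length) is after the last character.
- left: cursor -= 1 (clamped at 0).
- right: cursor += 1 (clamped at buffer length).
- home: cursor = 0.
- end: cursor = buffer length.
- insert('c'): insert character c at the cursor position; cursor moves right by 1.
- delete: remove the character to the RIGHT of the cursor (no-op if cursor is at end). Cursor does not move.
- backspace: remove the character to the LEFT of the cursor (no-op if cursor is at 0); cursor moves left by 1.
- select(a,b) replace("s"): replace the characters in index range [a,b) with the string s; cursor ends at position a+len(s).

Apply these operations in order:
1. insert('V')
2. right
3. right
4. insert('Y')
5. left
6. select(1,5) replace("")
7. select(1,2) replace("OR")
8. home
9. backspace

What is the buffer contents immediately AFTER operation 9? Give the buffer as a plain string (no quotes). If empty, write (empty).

After op 1 (insert('V')): buf='VCHXY' cursor=1
After op 2 (right): buf='VCHXY' cursor=2
After op 3 (right): buf='VCHXY' cursor=3
After op 4 (insert('Y')): buf='VCHYXY' cursor=4
After op 5 (left): buf='VCHYXY' cursor=3
After op 6 (select(1,5) replace("")): buf='VY' cursor=1
After op 7 (select(1,2) replace("OR")): buf='VOR' cursor=3
After op 8 (home): buf='VOR' cursor=0
After op 9 (backspace): buf='VOR' cursor=0

Answer: VOR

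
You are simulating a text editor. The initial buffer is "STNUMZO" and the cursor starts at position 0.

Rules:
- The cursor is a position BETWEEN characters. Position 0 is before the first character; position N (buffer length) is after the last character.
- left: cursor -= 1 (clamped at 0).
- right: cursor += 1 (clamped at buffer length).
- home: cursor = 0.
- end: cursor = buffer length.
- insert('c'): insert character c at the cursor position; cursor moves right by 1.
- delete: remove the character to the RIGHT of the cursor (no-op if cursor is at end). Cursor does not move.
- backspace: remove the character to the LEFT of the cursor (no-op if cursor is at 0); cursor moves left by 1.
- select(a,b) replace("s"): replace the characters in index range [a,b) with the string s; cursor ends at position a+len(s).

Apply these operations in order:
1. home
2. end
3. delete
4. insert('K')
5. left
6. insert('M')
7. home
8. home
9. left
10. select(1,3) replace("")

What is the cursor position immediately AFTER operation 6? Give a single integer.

After op 1 (home): buf='STNUMZO' cursor=0
After op 2 (end): buf='STNUMZO' cursor=7
After op 3 (delete): buf='STNUMZO' cursor=7
After op 4 (insert('K')): buf='STNUMZOK' cursor=8
After op 5 (left): buf='STNUMZOK' cursor=7
After op 6 (insert('M')): buf='STNUMZOMK' cursor=8

Answer: 8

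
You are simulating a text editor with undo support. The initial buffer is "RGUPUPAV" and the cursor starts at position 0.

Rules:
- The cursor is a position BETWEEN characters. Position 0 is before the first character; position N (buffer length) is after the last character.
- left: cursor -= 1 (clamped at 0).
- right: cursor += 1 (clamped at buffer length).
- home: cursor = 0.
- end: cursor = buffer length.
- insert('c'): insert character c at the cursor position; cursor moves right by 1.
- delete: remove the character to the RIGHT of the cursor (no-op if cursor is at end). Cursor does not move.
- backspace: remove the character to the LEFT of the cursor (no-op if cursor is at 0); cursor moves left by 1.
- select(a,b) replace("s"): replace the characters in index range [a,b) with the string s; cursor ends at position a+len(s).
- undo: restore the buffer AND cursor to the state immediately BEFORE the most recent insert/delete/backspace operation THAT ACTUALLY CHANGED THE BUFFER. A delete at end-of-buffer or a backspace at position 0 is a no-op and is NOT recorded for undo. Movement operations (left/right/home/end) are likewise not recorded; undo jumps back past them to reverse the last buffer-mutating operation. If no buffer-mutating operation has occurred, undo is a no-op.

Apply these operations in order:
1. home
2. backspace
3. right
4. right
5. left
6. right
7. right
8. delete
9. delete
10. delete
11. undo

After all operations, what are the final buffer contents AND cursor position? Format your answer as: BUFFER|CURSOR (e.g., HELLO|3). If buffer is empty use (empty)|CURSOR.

Answer: RGUPAV|3

Derivation:
After op 1 (home): buf='RGUPUPAV' cursor=0
After op 2 (backspace): buf='RGUPUPAV' cursor=0
After op 3 (right): buf='RGUPUPAV' cursor=1
After op 4 (right): buf='RGUPUPAV' cursor=2
After op 5 (left): buf='RGUPUPAV' cursor=1
After op 6 (right): buf='RGUPUPAV' cursor=2
After op 7 (right): buf='RGUPUPAV' cursor=3
After op 8 (delete): buf='RGUUPAV' cursor=3
After op 9 (delete): buf='RGUPAV' cursor=3
After op 10 (delete): buf='RGUAV' cursor=3
After op 11 (undo): buf='RGUPAV' cursor=3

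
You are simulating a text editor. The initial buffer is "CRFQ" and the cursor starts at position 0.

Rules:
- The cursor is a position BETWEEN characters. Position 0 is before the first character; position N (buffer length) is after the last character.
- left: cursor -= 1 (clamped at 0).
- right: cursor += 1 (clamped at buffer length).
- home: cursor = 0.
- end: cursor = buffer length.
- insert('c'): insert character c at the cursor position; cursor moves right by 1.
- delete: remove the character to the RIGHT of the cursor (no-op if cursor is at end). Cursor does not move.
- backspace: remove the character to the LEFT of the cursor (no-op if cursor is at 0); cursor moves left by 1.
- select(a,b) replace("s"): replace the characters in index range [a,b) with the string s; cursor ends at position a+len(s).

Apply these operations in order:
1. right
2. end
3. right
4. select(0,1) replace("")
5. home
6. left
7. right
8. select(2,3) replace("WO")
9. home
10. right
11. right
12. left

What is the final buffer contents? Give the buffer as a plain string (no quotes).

Answer: RFWO

Derivation:
After op 1 (right): buf='CRFQ' cursor=1
After op 2 (end): buf='CRFQ' cursor=4
After op 3 (right): buf='CRFQ' cursor=4
After op 4 (select(0,1) replace("")): buf='RFQ' cursor=0
After op 5 (home): buf='RFQ' cursor=0
After op 6 (left): buf='RFQ' cursor=0
After op 7 (right): buf='RFQ' cursor=1
After op 8 (select(2,3) replace("WO")): buf='RFWO' cursor=4
After op 9 (home): buf='RFWO' cursor=0
After op 10 (right): buf='RFWO' cursor=1
After op 11 (right): buf='RFWO' cursor=2
After op 12 (left): buf='RFWO' cursor=1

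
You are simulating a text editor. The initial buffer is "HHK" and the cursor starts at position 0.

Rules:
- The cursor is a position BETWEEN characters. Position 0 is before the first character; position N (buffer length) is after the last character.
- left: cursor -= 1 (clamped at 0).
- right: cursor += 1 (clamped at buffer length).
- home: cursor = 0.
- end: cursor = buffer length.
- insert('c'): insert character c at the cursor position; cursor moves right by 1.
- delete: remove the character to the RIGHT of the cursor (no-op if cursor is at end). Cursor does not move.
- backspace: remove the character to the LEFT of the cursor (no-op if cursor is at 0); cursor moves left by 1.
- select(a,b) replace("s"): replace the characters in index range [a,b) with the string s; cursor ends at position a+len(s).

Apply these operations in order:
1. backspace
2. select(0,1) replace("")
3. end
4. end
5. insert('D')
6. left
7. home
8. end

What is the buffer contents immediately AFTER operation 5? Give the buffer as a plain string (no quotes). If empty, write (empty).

Answer: HKD

Derivation:
After op 1 (backspace): buf='HHK' cursor=0
After op 2 (select(0,1) replace("")): buf='HK' cursor=0
After op 3 (end): buf='HK' cursor=2
After op 4 (end): buf='HK' cursor=2
After op 5 (insert('D')): buf='HKD' cursor=3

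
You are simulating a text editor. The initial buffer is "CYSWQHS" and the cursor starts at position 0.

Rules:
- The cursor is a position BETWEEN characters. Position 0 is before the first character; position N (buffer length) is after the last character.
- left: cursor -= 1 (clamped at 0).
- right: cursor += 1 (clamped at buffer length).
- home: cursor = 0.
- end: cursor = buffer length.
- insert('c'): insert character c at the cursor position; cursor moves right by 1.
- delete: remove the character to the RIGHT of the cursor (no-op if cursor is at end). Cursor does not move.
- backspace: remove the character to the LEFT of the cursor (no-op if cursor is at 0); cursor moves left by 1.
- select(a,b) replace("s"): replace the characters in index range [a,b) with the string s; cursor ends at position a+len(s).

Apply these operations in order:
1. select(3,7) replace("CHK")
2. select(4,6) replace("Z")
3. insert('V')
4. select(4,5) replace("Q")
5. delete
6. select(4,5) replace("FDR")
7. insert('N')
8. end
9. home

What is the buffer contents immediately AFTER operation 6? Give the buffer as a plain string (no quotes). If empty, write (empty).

Answer: CYSCFDR

Derivation:
After op 1 (select(3,7) replace("CHK")): buf='CYSCHK' cursor=6
After op 2 (select(4,6) replace("Z")): buf='CYSCZ' cursor=5
After op 3 (insert('V')): buf='CYSCZV' cursor=6
After op 4 (select(4,5) replace("Q")): buf='CYSCQV' cursor=5
After op 5 (delete): buf='CYSCQ' cursor=5
After op 6 (select(4,5) replace("FDR")): buf='CYSCFDR' cursor=7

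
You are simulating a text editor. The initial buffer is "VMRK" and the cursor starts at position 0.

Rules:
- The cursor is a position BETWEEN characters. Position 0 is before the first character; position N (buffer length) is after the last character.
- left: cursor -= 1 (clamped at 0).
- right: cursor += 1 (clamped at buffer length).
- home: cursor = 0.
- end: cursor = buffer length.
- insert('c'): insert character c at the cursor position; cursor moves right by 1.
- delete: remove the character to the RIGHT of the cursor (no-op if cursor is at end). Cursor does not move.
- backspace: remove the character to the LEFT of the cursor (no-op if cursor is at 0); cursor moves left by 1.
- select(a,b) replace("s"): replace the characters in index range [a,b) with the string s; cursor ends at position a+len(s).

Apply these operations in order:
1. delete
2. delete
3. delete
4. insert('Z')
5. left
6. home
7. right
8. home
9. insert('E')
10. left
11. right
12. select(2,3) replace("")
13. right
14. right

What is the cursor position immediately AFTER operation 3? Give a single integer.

After op 1 (delete): buf='MRK' cursor=0
After op 2 (delete): buf='RK' cursor=0
After op 3 (delete): buf='K' cursor=0

Answer: 0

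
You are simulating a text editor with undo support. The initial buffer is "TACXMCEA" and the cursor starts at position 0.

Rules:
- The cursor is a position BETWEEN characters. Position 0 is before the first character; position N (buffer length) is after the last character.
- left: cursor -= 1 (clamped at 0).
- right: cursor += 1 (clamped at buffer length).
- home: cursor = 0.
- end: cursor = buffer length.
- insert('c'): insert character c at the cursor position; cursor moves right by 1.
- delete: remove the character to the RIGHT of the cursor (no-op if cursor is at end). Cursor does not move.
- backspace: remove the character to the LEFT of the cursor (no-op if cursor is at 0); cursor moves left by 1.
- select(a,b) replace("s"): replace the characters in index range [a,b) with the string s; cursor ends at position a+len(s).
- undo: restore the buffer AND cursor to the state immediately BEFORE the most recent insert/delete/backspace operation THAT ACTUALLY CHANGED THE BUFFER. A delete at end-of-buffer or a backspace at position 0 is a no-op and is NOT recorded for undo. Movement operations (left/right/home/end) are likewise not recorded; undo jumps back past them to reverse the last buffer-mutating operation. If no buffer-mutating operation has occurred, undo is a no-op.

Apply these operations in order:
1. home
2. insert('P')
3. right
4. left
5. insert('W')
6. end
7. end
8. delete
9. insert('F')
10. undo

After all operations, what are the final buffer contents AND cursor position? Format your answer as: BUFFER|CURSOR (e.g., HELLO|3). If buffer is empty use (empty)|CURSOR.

Answer: PWTACXMCEA|10

Derivation:
After op 1 (home): buf='TACXMCEA' cursor=0
After op 2 (insert('P')): buf='PTACXMCEA' cursor=1
After op 3 (right): buf='PTACXMCEA' cursor=2
After op 4 (left): buf='PTACXMCEA' cursor=1
After op 5 (insert('W')): buf='PWTACXMCEA' cursor=2
After op 6 (end): buf='PWTACXMCEA' cursor=10
After op 7 (end): buf='PWTACXMCEA' cursor=10
After op 8 (delete): buf='PWTACXMCEA' cursor=10
After op 9 (insert('F')): buf='PWTACXMCEAF' cursor=11
After op 10 (undo): buf='PWTACXMCEA' cursor=10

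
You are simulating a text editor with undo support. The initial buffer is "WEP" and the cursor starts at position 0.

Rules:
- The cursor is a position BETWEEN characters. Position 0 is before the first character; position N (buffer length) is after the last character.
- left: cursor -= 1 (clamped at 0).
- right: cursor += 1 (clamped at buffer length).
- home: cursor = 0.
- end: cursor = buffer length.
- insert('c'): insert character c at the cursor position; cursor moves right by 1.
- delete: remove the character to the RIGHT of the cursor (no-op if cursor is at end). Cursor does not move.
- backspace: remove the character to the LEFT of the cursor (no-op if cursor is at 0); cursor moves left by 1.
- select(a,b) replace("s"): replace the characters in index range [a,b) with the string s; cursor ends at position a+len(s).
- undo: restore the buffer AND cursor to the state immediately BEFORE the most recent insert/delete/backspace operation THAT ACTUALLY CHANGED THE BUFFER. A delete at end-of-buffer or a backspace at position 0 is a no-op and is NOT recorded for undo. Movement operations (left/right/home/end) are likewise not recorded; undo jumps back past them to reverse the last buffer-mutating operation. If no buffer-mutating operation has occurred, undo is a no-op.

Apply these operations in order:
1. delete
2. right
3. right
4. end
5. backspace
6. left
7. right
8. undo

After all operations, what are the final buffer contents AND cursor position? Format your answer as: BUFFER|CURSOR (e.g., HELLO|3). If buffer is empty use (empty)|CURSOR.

After op 1 (delete): buf='EP' cursor=0
After op 2 (right): buf='EP' cursor=1
After op 3 (right): buf='EP' cursor=2
After op 4 (end): buf='EP' cursor=2
After op 5 (backspace): buf='E' cursor=1
After op 6 (left): buf='E' cursor=0
After op 7 (right): buf='E' cursor=1
After op 8 (undo): buf='EP' cursor=2

Answer: EP|2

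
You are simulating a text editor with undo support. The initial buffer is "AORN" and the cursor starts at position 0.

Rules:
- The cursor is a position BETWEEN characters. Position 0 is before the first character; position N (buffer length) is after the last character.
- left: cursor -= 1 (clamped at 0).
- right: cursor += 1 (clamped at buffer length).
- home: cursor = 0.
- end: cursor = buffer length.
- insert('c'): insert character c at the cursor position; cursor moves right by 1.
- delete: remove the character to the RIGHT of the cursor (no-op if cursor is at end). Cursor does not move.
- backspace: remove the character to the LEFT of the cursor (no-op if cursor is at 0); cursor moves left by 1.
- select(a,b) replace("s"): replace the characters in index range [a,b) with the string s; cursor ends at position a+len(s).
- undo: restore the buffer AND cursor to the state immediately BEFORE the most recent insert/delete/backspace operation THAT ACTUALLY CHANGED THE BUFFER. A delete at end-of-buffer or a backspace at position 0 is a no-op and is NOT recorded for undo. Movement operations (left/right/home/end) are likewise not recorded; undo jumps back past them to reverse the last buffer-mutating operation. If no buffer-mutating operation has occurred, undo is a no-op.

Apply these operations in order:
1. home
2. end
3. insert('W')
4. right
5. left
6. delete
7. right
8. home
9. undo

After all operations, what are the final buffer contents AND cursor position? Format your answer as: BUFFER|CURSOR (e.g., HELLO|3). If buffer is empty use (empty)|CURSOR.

After op 1 (home): buf='AORN' cursor=0
After op 2 (end): buf='AORN' cursor=4
After op 3 (insert('W')): buf='AORNW' cursor=5
After op 4 (right): buf='AORNW' cursor=5
After op 5 (left): buf='AORNW' cursor=4
After op 6 (delete): buf='AORN' cursor=4
After op 7 (right): buf='AORN' cursor=4
After op 8 (home): buf='AORN' cursor=0
After op 9 (undo): buf='AORNW' cursor=4

Answer: AORNW|4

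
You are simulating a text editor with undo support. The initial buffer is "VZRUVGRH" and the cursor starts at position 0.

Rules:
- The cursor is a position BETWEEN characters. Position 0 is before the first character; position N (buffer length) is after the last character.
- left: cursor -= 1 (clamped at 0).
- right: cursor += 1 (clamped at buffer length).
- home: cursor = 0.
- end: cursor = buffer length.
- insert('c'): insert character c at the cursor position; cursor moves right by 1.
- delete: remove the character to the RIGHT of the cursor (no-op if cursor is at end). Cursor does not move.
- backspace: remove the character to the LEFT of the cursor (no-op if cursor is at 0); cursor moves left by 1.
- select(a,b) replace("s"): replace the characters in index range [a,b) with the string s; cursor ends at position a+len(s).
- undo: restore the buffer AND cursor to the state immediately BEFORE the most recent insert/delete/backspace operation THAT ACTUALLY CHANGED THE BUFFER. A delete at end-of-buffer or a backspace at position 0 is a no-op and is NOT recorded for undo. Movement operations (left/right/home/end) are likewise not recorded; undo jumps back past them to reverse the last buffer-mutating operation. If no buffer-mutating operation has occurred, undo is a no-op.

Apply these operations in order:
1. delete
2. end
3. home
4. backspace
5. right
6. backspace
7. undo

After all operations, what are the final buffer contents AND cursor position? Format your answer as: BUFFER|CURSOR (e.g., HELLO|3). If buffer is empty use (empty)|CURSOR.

Answer: ZRUVGRH|1

Derivation:
After op 1 (delete): buf='ZRUVGRH' cursor=0
After op 2 (end): buf='ZRUVGRH' cursor=7
After op 3 (home): buf='ZRUVGRH' cursor=0
After op 4 (backspace): buf='ZRUVGRH' cursor=0
After op 5 (right): buf='ZRUVGRH' cursor=1
After op 6 (backspace): buf='RUVGRH' cursor=0
After op 7 (undo): buf='ZRUVGRH' cursor=1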